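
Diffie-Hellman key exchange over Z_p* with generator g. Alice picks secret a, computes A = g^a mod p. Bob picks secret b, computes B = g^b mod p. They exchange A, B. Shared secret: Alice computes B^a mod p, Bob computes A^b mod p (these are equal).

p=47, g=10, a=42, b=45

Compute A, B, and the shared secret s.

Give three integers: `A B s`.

Answer: 17 33 36

Derivation:
A = 10^42 mod 47  (bits of 42 = 101010)
  bit 0 = 1: r = r^2 * 10 mod 47 = 1^2 * 10 = 1*10 = 10
  bit 1 = 0: r = r^2 mod 47 = 10^2 = 6
  bit 2 = 1: r = r^2 * 10 mod 47 = 6^2 * 10 = 36*10 = 31
  bit 3 = 0: r = r^2 mod 47 = 31^2 = 21
  bit 4 = 1: r = r^2 * 10 mod 47 = 21^2 * 10 = 18*10 = 39
  bit 5 = 0: r = r^2 mod 47 = 39^2 = 17
  -> A = 17
B = 10^45 mod 47  (bits of 45 = 101101)
  bit 0 = 1: r = r^2 * 10 mod 47 = 1^2 * 10 = 1*10 = 10
  bit 1 = 0: r = r^2 mod 47 = 10^2 = 6
  bit 2 = 1: r = r^2 * 10 mod 47 = 6^2 * 10 = 36*10 = 31
  bit 3 = 1: r = r^2 * 10 mod 47 = 31^2 * 10 = 21*10 = 22
  bit 4 = 0: r = r^2 mod 47 = 22^2 = 14
  bit 5 = 1: r = r^2 * 10 mod 47 = 14^2 * 10 = 8*10 = 33
  -> B = 33
s = B^a = 33^42 mod 47  (bits of 42 = 101010)
  bit 0 = 1: r = r^2 * 33 mod 47 = 1^2 * 33 = 1*33 = 33
  bit 1 = 0: r = r^2 mod 47 = 33^2 = 8
  bit 2 = 1: r = r^2 * 33 mod 47 = 8^2 * 33 = 17*33 = 44
  bit 3 = 0: r = r^2 mod 47 = 44^2 = 9
  bit 4 = 1: r = r^2 * 33 mod 47 = 9^2 * 33 = 34*33 = 41
  bit 5 = 0: r = r^2 mod 47 = 41^2 = 36
  -> s = B^a = 36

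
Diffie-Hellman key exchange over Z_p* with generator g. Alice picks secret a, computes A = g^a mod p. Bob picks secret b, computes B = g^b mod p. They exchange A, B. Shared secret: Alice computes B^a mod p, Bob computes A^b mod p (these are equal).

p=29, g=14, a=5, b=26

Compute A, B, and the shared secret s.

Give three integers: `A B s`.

A = 14^5 mod 29  (bits of 5 = 101)
  bit 0 = 1: r = r^2 * 14 mod 29 = 1^2 * 14 = 1*14 = 14
  bit 1 = 0: r = r^2 mod 29 = 14^2 = 22
  bit 2 = 1: r = r^2 * 14 mod 29 = 22^2 * 14 = 20*14 = 19
  -> A = 19
B = 14^26 mod 29  (bits of 26 = 11010)
  bit 0 = 1: r = r^2 * 14 mod 29 = 1^2 * 14 = 1*14 = 14
  bit 1 = 1: r = r^2 * 14 mod 29 = 14^2 * 14 = 22*14 = 18
  bit 2 = 0: r = r^2 mod 29 = 18^2 = 5
  bit 3 = 1: r = r^2 * 14 mod 29 = 5^2 * 14 = 25*14 = 2
  bit 4 = 0: r = r^2 mod 29 = 2^2 = 4
  -> B = 4
s = B^a = 4^5 mod 29  (bits of 5 = 101)
  bit 0 = 1: r = r^2 * 4 mod 29 = 1^2 * 4 = 1*4 = 4
  bit 1 = 0: r = r^2 mod 29 = 4^2 = 16
  bit 2 = 1: r = r^2 * 4 mod 29 = 16^2 * 4 = 24*4 = 9
  -> s = B^a = 9

Answer: 19 4 9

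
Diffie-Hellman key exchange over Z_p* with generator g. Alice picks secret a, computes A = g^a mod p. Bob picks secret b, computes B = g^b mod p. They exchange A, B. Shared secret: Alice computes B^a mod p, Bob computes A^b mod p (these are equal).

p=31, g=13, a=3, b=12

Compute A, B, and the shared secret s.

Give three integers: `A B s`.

A = 13^3 mod 31  (bits of 3 = 11)
  bit 0 = 1: r = r^2 * 13 mod 31 = 1^2 * 13 = 1*13 = 13
  bit 1 = 1: r = r^2 * 13 mod 31 = 13^2 * 13 = 14*13 = 27
  -> A = 27
B = 13^12 mod 31  (bits of 12 = 1100)
  bit 0 = 1: r = r^2 * 13 mod 31 = 1^2 * 13 = 1*13 = 13
  bit 1 = 1: r = r^2 * 13 mod 31 = 13^2 * 13 = 14*13 = 27
  bit 2 = 0: r = r^2 mod 31 = 27^2 = 16
  bit 3 = 0: r = r^2 mod 31 = 16^2 = 8
  -> B = 8
s = B^a = 8^3 mod 31  (bits of 3 = 11)
  bit 0 = 1: r = r^2 * 8 mod 31 = 1^2 * 8 = 1*8 = 8
  bit 1 = 1: r = r^2 * 8 mod 31 = 8^2 * 8 = 2*8 = 16
  -> s = B^a = 16

Answer: 27 8 16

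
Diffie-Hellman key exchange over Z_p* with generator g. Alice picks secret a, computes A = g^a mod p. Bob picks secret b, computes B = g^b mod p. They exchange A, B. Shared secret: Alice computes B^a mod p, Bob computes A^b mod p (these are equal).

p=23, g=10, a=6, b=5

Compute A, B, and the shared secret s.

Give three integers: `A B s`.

A = 10^6 mod 23  (bits of 6 = 110)
  bit 0 = 1: r = r^2 * 10 mod 23 = 1^2 * 10 = 1*10 = 10
  bit 1 = 1: r = r^2 * 10 mod 23 = 10^2 * 10 = 8*10 = 11
  bit 2 = 0: r = r^2 mod 23 = 11^2 = 6
  -> A = 6
B = 10^5 mod 23  (bits of 5 = 101)
  bit 0 = 1: r = r^2 * 10 mod 23 = 1^2 * 10 = 1*10 = 10
  bit 1 = 0: r = r^2 mod 23 = 10^2 = 8
  bit 2 = 1: r = r^2 * 10 mod 23 = 8^2 * 10 = 18*10 = 19
  -> B = 19
s = B^a = 19^6 mod 23  (bits of 6 = 110)
  bit 0 = 1: r = r^2 * 19 mod 23 = 1^2 * 19 = 1*19 = 19
  bit 1 = 1: r = r^2 * 19 mod 23 = 19^2 * 19 = 16*19 = 5
  bit 2 = 0: r = r^2 mod 23 = 5^2 = 2
  -> s = B^a = 2

Answer: 6 19 2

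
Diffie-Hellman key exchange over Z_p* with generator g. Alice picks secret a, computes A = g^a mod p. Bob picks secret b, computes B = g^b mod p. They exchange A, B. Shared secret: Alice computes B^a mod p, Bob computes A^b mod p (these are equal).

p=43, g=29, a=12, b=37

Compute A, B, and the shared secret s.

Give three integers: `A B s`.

A = 29^12 mod 43  (bits of 12 = 1100)
  bit 0 = 1: r = r^2 * 29 mod 43 = 1^2 * 29 = 1*29 = 29
  bit 1 = 1: r = r^2 * 29 mod 43 = 29^2 * 29 = 24*29 = 8
  bit 2 = 0: r = r^2 mod 43 = 8^2 = 21
  bit 3 = 0: r = r^2 mod 43 = 21^2 = 11
  -> A = 11
B = 29^37 mod 43  (bits of 37 = 100101)
  bit 0 = 1: r = r^2 * 29 mod 43 = 1^2 * 29 = 1*29 = 29
  bit 1 = 0: r = r^2 mod 43 = 29^2 = 24
  bit 2 = 0: r = r^2 mod 43 = 24^2 = 17
  bit 3 = 1: r = r^2 * 29 mod 43 = 17^2 * 29 = 31*29 = 39
  bit 4 = 0: r = r^2 mod 43 = 39^2 = 16
  bit 5 = 1: r = r^2 * 29 mod 43 = 16^2 * 29 = 41*29 = 28
  -> B = 28
s = B^a = 28^12 mod 43  (bits of 12 = 1100)
  bit 0 = 1: r = r^2 * 28 mod 43 = 1^2 * 28 = 1*28 = 28
  bit 1 = 1: r = r^2 * 28 mod 43 = 28^2 * 28 = 10*28 = 22
  bit 2 = 0: r = r^2 mod 43 = 22^2 = 11
  bit 3 = 0: r = r^2 mod 43 = 11^2 = 35
  -> s = B^a = 35

Answer: 11 28 35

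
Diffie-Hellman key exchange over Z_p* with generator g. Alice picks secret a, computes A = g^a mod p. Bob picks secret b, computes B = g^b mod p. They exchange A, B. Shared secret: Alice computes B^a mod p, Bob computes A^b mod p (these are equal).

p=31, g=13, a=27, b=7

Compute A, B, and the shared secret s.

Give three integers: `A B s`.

Answer: 23 22 29

Derivation:
A = 13^27 mod 31  (bits of 27 = 11011)
  bit 0 = 1: r = r^2 * 13 mod 31 = 1^2 * 13 = 1*13 = 13
  bit 1 = 1: r = r^2 * 13 mod 31 = 13^2 * 13 = 14*13 = 27
  bit 2 = 0: r = r^2 mod 31 = 27^2 = 16
  bit 3 = 1: r = r^2 * 13 mod 31 = 16^2 * 13 = 8*13 = 11
  bit 4 = 1: r = r^2 * 13 mod 31 = 11^2 * 13 = 28*13 = 23
  -> A = 23
B = 13^7 mod 31  (bits of 7 = 111)
  bit 0 = 1: r = r^2 * 13 mod 31 = 1^2 * 13 = 1*13 = 13
  bit 1 = 1: r = r^2 * 13 mod 31 = 13^2 * 13 = 14*13 = 27
  bit 2 = 1: r = r^2 * 13 mod 31 = 27^2 * 13 = 16*13 = 22
  -> B = 22
s = B^a = 22^27 mod 31  (bits of 27 = 11011)
  bit 0 = 1: r = r^2 * 22 mod 31 = 1^2 * 22 = 1*22 = 22
  bit 1 = 1: r = r^2 * 22 mod 31 = 22^2 * 22 = 19*22 = 15
  bit 2 = 0: r = r^2 mod 31 = 15^2 = 8
  bit 3 = 1: r = r^2 * 22 mod 31 = 8^2 * 22 = 2*22 = 13
  bit 4 = 1: r = r^2 * 22 mod 31 = 13^2 * 22 = 14*22 = 29
  -> s = B^a = 29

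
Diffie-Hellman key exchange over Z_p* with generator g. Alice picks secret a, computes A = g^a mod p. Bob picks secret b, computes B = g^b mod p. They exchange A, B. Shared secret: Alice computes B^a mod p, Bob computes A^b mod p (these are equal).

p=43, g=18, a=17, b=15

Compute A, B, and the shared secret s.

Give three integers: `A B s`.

Answer: 33 22 27

Derivation:
A = 18^17 mod 43  (bits of 17 = 10001)
  bit 0 = 1: r = r^2 * 18 mod 43 = 1^2 * 18 = 1*18 = 18
  bit 1 = 0: r = r^2 mod 43 = 18^2 = 23
  bit 2 = 0: r = r^2 mod 43 = 23^2 = 13
  bit 3 = 0: r = r^2 mod 43 = 13^2 = 40
  bit 4 = 1: r = r^2 * 18 mod 43 = 40^2 * 18 = 9*18 = 33
  -> A = 33
B = 18^15 mod 43  (bits of 15 = 1111)
  bit 0 = 1: r = r^2 * 18 mod 43 = 1^2 * 18 = 1*18 = 18
  bit 1 = 1: r = r^2 * 18 mod 43 = 18^2 * 18 = 23*18 = 27
  bit 2 = 1: r = r^2 * 18 mod 43 = 27^2 * 18 = 41*18 = 7
  bit 3 = 1: r = r^2 * 18 mod 43 = 7^2 * 18 = 6*18 = 22
  -> B = 22
s = B^a = 22^17 mod 43  (bits of 17 = 10001)
  bit 0 = 1: r = r^2 * 22 mod 43 = 1^2 * 22 = 1*22 = 22
  bit 1 = 0: r = r^2 mod 43 = 22^2 = 11
  bit 2 = 0: r = r^2 mod 43 = 11^2 = 35
  bit 3 = 0: r = r^2 mod 43 = 35^2 = 21
  bit 4 = 1: r = r^2 * 22 mod 43 = 21^2 * 22 = 11*22 = 27
  -> s = B^a = 27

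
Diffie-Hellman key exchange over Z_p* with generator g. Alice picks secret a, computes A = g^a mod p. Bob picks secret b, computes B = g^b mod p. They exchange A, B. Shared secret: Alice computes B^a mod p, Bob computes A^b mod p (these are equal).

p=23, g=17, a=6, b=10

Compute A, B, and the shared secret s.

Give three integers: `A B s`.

Answer: 12 4 2

Derivation:
A = 17^6 mod 23  (bits of 6 = 110)
  bit 0 = 1: r = r^2 * 17 mod 23 = 1^2 * 17 = 1*17 = 17
  bit 1 = 1: r = r^2 * 17 mod 23 = 17^2 * 17 = 13*17 = 14
  bit 2 = 0: r = r^2 mod 23 = 14^2 = 12
  -> A = 12
B = 17^10 mod 23  (bits of 10 = 1010)
  bit 0 = 1: r = r^2 * 17 mod 23 = 1^2 * 17 = 1*17 = 17
  bit 1 = 0: r = r^2 mod 23 = 17^2 = 13
  bit 2 = 1: r = r^2 * 17 mod 23 = 13^2 * 17 = 8*17 = 21
  bit 3 = 0: r = r^2 mod 23 = 21^2 = 4
  -> B = 4
s = B^a = 4^6 mod 23  (bits of 6 = 110)
  bit 0 = 1: r = r^2 * 4 mod 23 = 1^2 * 4 = 1*4 = 4
  bit 1 = 1: r = r^2 * 4 mod 23 = 4^2 * 4 = 16*4 = 18
  bit 2 = 0: r = r^2 mod 23 = 18^2 = 2
  -> s = B^a = 2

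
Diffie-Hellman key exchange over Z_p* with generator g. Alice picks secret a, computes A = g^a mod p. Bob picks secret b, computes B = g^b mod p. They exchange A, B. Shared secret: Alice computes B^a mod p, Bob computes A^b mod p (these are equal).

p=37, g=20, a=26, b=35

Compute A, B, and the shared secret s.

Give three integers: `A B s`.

Answer: 4 13 28

Derivation:
A = 20^26 mod 37  (bits of 26 = 11010)
  bit 0 = 1: r = r^2 * 20 mod 37 = 1^2 * 20 = 1*20 = 20
  bit 1 = 1: r = r^2 * 20 mod 37 = 20^2 * 20 = 30*20 = 8
  bit 2 = 0: r = r^2 mod 37 = 8^2 = 27
  bit 3 = 1: r = r^2 * 20 mod 37 = 27^2 * 20 = 26*20 = 2
  bit 4 = 0: r = r^2 mod 37 = 2^2 = 4
  -> A = 4
B = 20^35 mod 37  (bits of 35 = 100011)
  bit 0 = 1: r = r^2 * 20 mod 37 = 1^2 * 20 = 1*20 = 20
  bit 1 = 0: r = r^2 mod 37 = 20^2 = 30
  bit 2 = 0: r = r^2 mod 37 = 30^2 = 12
  bit 3 = 0: r = r^2 mod 37 = 12^2 = 33
  bit 4 = 1: r = r^2 * 20 mod 37 = 33^2 * 20 = 16*20 = 24
  bit 5 = 1: r = r^2 * 20 mod 37 = 24^2 * 20 = 21*20 = 13
  -> B = 13
s = B^a = 13^26 mod 37  (bits of 26 = 11010)
  bit 0 = 1: r = r^2 * 13 mod 37 = 1^2 * 13 = 1*13 = 13
  bit 1 = 1: r = r^2 * 13 mod 37 = 13^2 * 13 = 21*13 = 14
  bit 2 = 0: r = r^2 mod 37 = 14^2 = 11
  bit 3 = 1: r = r^2 * 13 mod 37 = 11^2 * 13 = 10*13 = 19
  bit 4 = 0: r = r^2 mod 37 = 19^2 = 28
  -> s = B^a = 28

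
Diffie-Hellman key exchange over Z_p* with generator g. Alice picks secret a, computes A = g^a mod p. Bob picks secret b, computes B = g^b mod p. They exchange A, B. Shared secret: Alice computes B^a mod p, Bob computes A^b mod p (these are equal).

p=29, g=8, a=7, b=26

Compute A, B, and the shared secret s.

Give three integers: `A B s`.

Answer: 17 5 28

Derivation:
A = 8^7 mod 29  (bits of 7 = 111)
  bit 0 = 1: r = r^2 * 8 mod 29 = 1^2 * 8 = 1*8 = 8
  bit 1 = 1: r = r^2 * 8 mod 29 = 8^2 * 8 = 6*8 = 19
  bit 2 = 1: r = r^2 * 8 mod 29 = 19^2 * 8 = 13*8 = 17
  -> A = 17
B = 8^26 mod 29  (bits of 26 = 11010)
  bit 0 = 1: r = r^2 * 8 mod 29 = 1^2 * 8 = 1*8 = 8
  bit 1 = 1: r = r^2 * 8 mod 29 = 8^2 * 8 = 6*8 = 19
  bit 2 = 0: r = r^2 mod 29 = 19^2 = 13
  bit 3 = 1: r = r^2 * 8 mod 29 = 13^2 * 8 = 24*8 = 18
  bit 4 = 0: r = r^2 mod 29 = 18^2 = 5
  -> B = 5
s = B^a = 5^7 mod 29  (bits of 7 = 111)
  bit 0 = 1: r = r^2 * 5 mod 29 = 1^2 * 5 = 1*5 = 5
  bit 1 = 1: r = r^2 * 5 mod 29 = 5^2 * 5 = 25*5 = 9
  bit 2 = 1: r = r^2 * 5 mod 29 = 9^2 * 5 = 23*5 = 28
  -> s = B^a = 28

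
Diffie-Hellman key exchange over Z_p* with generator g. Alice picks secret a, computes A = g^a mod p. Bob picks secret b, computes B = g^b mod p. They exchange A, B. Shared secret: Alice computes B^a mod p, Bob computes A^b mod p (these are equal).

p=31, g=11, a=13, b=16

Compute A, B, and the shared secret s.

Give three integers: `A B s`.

Answer: 21 20 10

Derivation:
A = 11^13 mod 31  (bits of 13 = 1101)
  bit 0 = 1: r = r^2 * 11 mod 31 = 1^2 * 11 = 1*11 = 11
  bit 1 = 1: r = r^2 * 11 mod 31 = 11^2 * 11 = 28*11 = 29
  bit 2 = 0: r = r^2 mod 31 = 29^2 = 4
  bit 3 = 1: r = r^2 * 11 mod 31 = 4^2 * 11 = 16*11 = 21
  -> A = 21
B = 11^16 mod 31  (bits of 16 = 10000)
  bit 0 = 1: r = r^2 * 11 mod 31 = 1^2 * 11 = 1*11 = 11
  bit 1 = 0: r = r^2 mod 31 = 11^2 = 28
  bit 2 = 0: r = r^2 mod 31 = 28^2 = 9
  bit 3 = 0: r = r^2 mod 31 = 9^2 = 19
  bit 4 = 0: r = r^2 mod 31 = 19^2 = 20
  -> B = 20
s = B^a = 20^13 mod 31  (bits of 13 = 1101)
  bit 0 = 1: r = r^2 * 20 mod 31 = 1^2 * 20 = 1*20 = 20
  bit 1 = 1: r = r^2 * 20 mod 31 = 20^2 * 20 = 28*20 = 2
  bit 2 = 0: r = r^2 mod 31 = 2^2 = 4
  bit 3 = 1: r = r^2 * 20 mod 31 = 4^2 * 20 = 16*20 = 10
  -> s = B^a = 10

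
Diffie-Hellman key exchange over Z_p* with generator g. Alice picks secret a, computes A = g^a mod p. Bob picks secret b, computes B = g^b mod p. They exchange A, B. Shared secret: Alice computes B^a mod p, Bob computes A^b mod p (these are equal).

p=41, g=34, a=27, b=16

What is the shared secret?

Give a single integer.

A = 34^27 mod 41  (bits of 27 = 11011)
  bit 0 = 1: r = r^2 * 34 mod 41 = 1^2 * 34 = 1*34 = 34
  bit 1 = 1: r = r^2 * 34 mod 41 = 34^2 * 34 = 8*34 = 26
  bit 2 = 0: r = r^2 mod 41 = 26^2 = 20
  bit 3 = 1: r = r^2 * 34 mod 41 = 20^2 * 34 = 31*34 = 29
  bit 4 = 1: r = r^2 * 34 mod 41 = 29^2 * 34 = 21*34 = 17
  -> A = 17
B = 34^16 mod 41  (bits of 16 = 10000)
  bit 0 = 1: r = r^2 * 34 mod 41 = 1^2 * 34 = 1*34 = 34
  bit 1 = 0: r = r^2 mod 41 = 34^2 = 8
  bit 2 = 0: r = r^2 mod 41 = 8^2 = 23
  bit 3 = 0: r = r^2 mod 41 = 23^2 = 37
  bit 4 = 0: r = r^2 mod 41 = 37^2 = 16
  -> B = 16
s = B^a = 16^27 mod 41  (bits of 27 = 11011)
  bit 0 = 1: r = r^2 * 16 mod 41 = 1^2 * 16 = 1*16 = 16
  bit 1 = 1: r = r^2 * 16 mod 41 = 16^2 * 16 = 10*16 = 37
  bit 2 = 0: r = r^2 mod 41 = 37^2 = 16
  bit 3 = 1: r = r^2 * 16 mod 41 = 16^2 * 16 = 10*16 = 37
  bit 4 = 1: r = r^2 * 16 mod 41 = 37^2 * 16 = 16*16 = 10
  -> s = B^a = 10

Answer: 10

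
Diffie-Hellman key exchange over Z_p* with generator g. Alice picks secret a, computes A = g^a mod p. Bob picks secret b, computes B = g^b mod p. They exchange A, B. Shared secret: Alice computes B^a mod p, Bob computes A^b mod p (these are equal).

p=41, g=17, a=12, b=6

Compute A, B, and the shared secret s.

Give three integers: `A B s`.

Answer: 23 8 18

Derivation:
A = 17^12 mod 41  (bits of 12 = 1100)
  bit 0 = 1: r = r^2 * 17 mod 41 = 1^2 * 17 = 1*17 = 17
  bit 1 = 1: r = r^2 * 17 mod 41 = 17^2 * 17 = 2*17 = 34
  bit 2 = 0: r = r^2 mod 41 = 34^2 = 8
  bit 3 = 0: r = r^2 mod 41 = 8^2 = 23
  -> A = 23
B = 17^6 mod 41  (bits of 6 = 110)
  bit 0 = 1: r = r^2 * 17 mod 41 = 1^2 * 17 = 1*17 = 17
  bit 1 = 1: r = r^2 * 17 mod 41 = 17^2 * 17 = 2*17 = 34
  bit 2 = 0: r = r^2 mod 41 = 34^2 = 8
  -> B = 8
s = B^a = 8^12 mod 41  (bits of 12 = 1100)
  bit 0 = 1: r = r^2 * 8 mod 41 = 1^2 * 8 = 1*8 = 8
  bit 1 = 1: r = r^2 * 8 mod 41 = 8^2 * 8 = 23*8 = 20
  bit 2 = 0: r = r^2 mod 41 = 20^2 = 31
  bit 3 = 0: r = r^2 mod 41 = 31^2 = 18
  -> s = B^a = 18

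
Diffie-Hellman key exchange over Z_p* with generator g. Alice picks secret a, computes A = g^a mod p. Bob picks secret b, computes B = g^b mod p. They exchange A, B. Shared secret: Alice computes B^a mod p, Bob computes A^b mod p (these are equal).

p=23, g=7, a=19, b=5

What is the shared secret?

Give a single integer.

A = 7^19 mod 23  (bits of 19 = 10011)
  bit 0 = 1: r = r^2 * 7 mod 23 = 1^2 * 7 = 1*7 = 7
  bit 1 = 0: r = r^2 mod 23 = 7^2 = 3
  bit 2 = 0: r = r^2 mod 23 = 3^2 = 9
  bit 3 = 1: r = r^2 * 7 mod 23 = 9^2 * 7 = 12*7 = 15
  bit 4 = 1: r = r^2 * 7 mod 23 = 15^2 * 7 = 18*7 = 11
  -> A = 11
B = 7^5 mod 23  (bits of 5 = 101)
  bit 0 = 1: r = r^2 * 7 mod 23 = 1^2 * 7 = 1*7 = 7
  bit 1 = 0: r = r^2 mod 23 = 7^2 = 3
  bit 2 = 1: r = r^2 * 7 mod 23 = 3^2 * 7 = 9*7 = 17
  -> B = 17
s = B^a = 17^19 mod 23  (bits of 19 = 10011)
  bit 0 = 1: r = r^2 * 17 mod 23 = 1^2 * 17 = 1*17 = 17
  bit 1 = 0: r = r^2 mod 23 = 17^2 = 13
  bit 2 = 0: r = r^2 mod 23 = 13^2 = 8
  bit 3 = 1: r = r^2 * 17 mod 23 = 8^2 * 17 = 18*17 = 7
  bit 4 = 1: r = r^2 * 17 mod 23 = 7^2 * 17 = 3*17 = 5
  -> s = B^a = 5

Answer: 5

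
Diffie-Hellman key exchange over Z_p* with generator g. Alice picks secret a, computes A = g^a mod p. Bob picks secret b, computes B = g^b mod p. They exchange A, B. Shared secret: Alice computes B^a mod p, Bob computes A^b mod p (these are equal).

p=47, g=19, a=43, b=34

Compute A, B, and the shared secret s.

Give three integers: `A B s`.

Answer: 31 18 12

Derivation:
A = 19^43 mod 47  (bits of 43 = 101011)
  bit 0 = 1: r = r^2 * 19 mod 47 = 1^2 * 19 = 1*19 = 19
  bit 1 = 0: r = r^2 mod 47 = 19^2 = 32
  bit 2 = 1: r = r^2 * 19 mod 47 = 32^2 * 19 = 37*19 = 45
  bit 3 = 0: r = r^2 mod 47 = 45^2 = 4
  bit 4 = 1: r = r^2 * 19 mod 47 = 4^2 * 19 = 16*19 = 22
  bit 5 = 1: r = r^2 * 19 mod 47 = 22^2 * 19 = 14*19 = 31
  -> A = 31
B = 19^34 mod 47  (bits of 34 = 100010)
  bit 0 = 1: r = r^2 * 19 mod 47 = 1^2 * 19 = 1*19 = 19
  bit 1 = 0: r = r^2 mod 47 = 19^2 = 32
  bit 2 = 0: r = r^2 mod 47 = 32^2 = 37
  bit 3 = 0: r = r^2 mod 47 = 37^2 = 6
  bit 4 = 1: r = r^2 * 19 mod 47 = 6^2 * 19 = 36*19 = 26
  bit 5 = 0: r = r^2 mod 47 = 26^2 = 18
  -> B = 18
s = B^a = 18^43 mod 47  (bits of 43 = 101011)
  bit 0 = 1: r = r^2 * 18 mod 47 = 1^2 * 18 = 1*18 = 18
  bit 1 = 0: r = r^2 mod 47 = 18^2 = 42
  bit 2 = 1: r = r^2 * 18 mod 47 = 42^2 * 18 = 25*18 = 27
  bit 3 = 0: r = r^2 mod 47 = 27^2 = 24
  bit 4 = 1: r = r^2 * 18 mod 47 = 24^2 * 18 = 12*18 = 28
  bit 5 = 1: r = r^2 * 18 mod 47 = 28^2 * 18 = 32*18 = 12
  -> s = B^a = 12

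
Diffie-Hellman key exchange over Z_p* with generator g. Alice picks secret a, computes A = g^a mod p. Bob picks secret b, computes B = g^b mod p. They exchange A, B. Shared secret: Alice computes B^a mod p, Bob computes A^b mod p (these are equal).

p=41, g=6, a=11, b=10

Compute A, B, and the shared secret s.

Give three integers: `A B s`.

Answer: 28 32 9

Derivation:
A = 6^11 mod 41  (bits of 11 = 1011)
  bit 0 = 1: r = r^2 * 6 mod 41 = 1^2 * 6 = 1*6 = 6
  bit 1 = 0: r = r^2 mod 41 = 6^2 = 36
  bit 2 = 1: r = r^2 * 6 mod 41 = 36^2 * 6 = 25*6 = 27
  bit 3 = 1: r = r^2 * 6 mod 41 = 27^2 * 6 = 32*6 = 28
  -> A = 28
B = 6^10 mod 41  (bits of 10 = 1010)
  bit 0 = 1: r = r^2 * 6 mod 41 = 1^2 * 6 = 1*6 = 6
  bit 1 = 0: r = r^2 mod 41 = 6^2 = 36
  bit 2 = 1: r = r^2 * 6 mod 41 = 36^2 * 6 = 25*6 = 27
  bit 3 = 0: r = r^2 mod 41 = 27^2 = 32
  -> B = 32
s = B^a = 32^11 mod 41  (bits of 11 = 1011)
  bit 0 = 1: r = r^2 * 32 mod 41 = 1^2 * 32 = 1*32 = 32
  bit 1 = 0: r = r^2 mod 41 = 32^2 = 40
  bit 2 = 1: r = r^2 * 32 mod 41 = 40^2 * 32 = 1*32 = 32
  bit 3 = 1: r = r^2 * 32 mod 41 = 32^2 * 32 = 40*32 = 9
  -> s = B^a = 9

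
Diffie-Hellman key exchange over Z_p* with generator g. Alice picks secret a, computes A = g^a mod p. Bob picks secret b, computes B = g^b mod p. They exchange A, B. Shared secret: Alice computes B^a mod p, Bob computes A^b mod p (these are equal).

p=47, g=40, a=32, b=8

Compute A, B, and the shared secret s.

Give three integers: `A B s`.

A = 40^32 mod 47  (bits of 32 = 100000)
  bit 0 = 1: r = r^2 * 40 mod 47 = 1^2 * 40 = 1*40 = 40
  bit 1 = 0: r = r^2 mod 47 = 40^2 = 2
  bit 2 = 0: r = r^2 mod 47 = 2^2 = 4
  bit 3 = 0: r = r^2 mod 47 = 4^2 = 16
  bit 4 = 0: r = r^2 mod 47 = 16^2 = 21
  bit 5 = 0: r = r^2 mod 47 = 21^2 = 18
  -> A = 18
B = 40^8 mod 47  (bits of 8 = 1000)
  bit 0 = 1: r = r^2 * 40 mod 47 = 1^2 * 40 = 1*40 = 40
  bit 1 = 0: r = r^2 mod 47 = 40^2 = 2
  bit 2 = 0: r = r^2 mod 47 = 2^2 = 4
  bit 3 = 0: r = r^2 mod 47 = 4^2 = 16
  -> B = 16
s = B^a = 16^32 mod 47  (bits of 32 = 100000)
  bit 0 = 1: r = r^2 * 16 mod 47 = 1^2 * 16 = 1*16 = 16
  bit 1 = 0: r = r^2 mod 47 = 16^2 = 21
  bit 2 = 0: r = r^2 mod 47 = 21^2 = 18
  bit 3 = 0: r = r^2 mod 47 = 18^2 = 42
  bit 4 = 0: r = r^2 mod 47 = 42^2 = 25
  bit 5 = 0: r = r^2 mod 47 = 25^2 = 14
  -> s = B^a = 14

Answer: 18 16 14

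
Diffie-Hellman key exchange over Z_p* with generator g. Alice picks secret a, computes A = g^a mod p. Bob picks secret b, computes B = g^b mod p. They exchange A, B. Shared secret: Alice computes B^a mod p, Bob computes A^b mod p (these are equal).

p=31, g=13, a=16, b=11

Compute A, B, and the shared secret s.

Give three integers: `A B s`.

Answer: 18 3 28

Derivation:
A = 13^16 mod 31  (bits of 16 = 10000)
  bit 0 = 1: r = r^2 * 13 mod 31 = 1^2 * 13 = 1*13 = 13
  bit 1 = 0: r = r^2 mod 31 = 13^2 = 14
  bit 2 = 0: r = r^2 mod 31 = 14^2 = 10
  bit 3 = 0: r = r^2 mod 31 = 10^2 = 7
  bit 4 = 0: r = r^2 mod 31 = 7^2 = 18
  -> A = 18
B = 13^11 mod 31  (bits of 11 = 1011)
  bit 0 = 1: r = r^2 * 13 mod 31 = 1^2 * 13 = 1*13 = 13
  bit 1 = 0: r = r^2 mod 31 = 13^2 = 14
  bit 2 = 1: r = r^2 * 13 mod 31 = 14^2 * 13 = 10*13 = 6
  bit 3 = 1: r = r^2 * 13 mod 31 = 6^2 * 13 = 5*13 = 3
  -> B = 3
s = B^a = 3^16 mod 31  (bits of 16 = 10000)
  bit 0 = 1: r = r^2 * 3 mod 31 = 1^2 * 3 = 1*3 = 3
  bit 1 = 0: r = r^2 mod 31 = 3^2 = 9
  bit 2 = 0: r = r^2 mod 31 = 9^2 = 19
  bit 3 = 0: r = r^2 mod 31 = 19^2 = 20
  bit 4 = 0: r = r^2 mod 31 = 20^2 = 28
  -> s = B^a = 28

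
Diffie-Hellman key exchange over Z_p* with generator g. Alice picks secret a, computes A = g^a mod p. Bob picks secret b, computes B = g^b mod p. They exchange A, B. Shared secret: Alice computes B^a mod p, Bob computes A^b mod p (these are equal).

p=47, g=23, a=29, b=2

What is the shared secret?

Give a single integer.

Answer: 27

Derivation:
A = 23^29 mod 47  (bits of 29 = 11101)
  bit 0 = 1: r = r^2 * 23 mod 47 = 1^2 * 23 = 1*23 = 23
  bit 1 = 1: r = r^2 * 23 mod 47 = 23^2 * 23 = 12*23 = 41
  bit 2 = 1: r = r^2 * 23 mod 47 = 41^2 * 23 = 36*23 = 29
  bit 3 = 0: r = r^2 mod 47 = 29^2 = 42
  bit 4 = 1: r = r^2 * 23 mod 47 = 42^2 * 23 = 25*23 = 11
  -> A = 11
B = 23^2 mod 47  (bits of 2 = 10)
  bit 0 = 1: r = r^2 * 23 mod 47 = 1^2 * 23 = 1*23 = 23
  bit 1 = 0: r = r^2 mod 47 = 23^2 = 12
  -> B = 12
s = B^a = 12^29 mod 47  (bits of 29 = 11101)
  bit 0 = 1: r = r^2 * 12 mod 47 = 1^2 * 12 = 1*12 = 12
  bit 1 = 1: r = r^2 * 12 mod 47 = 12^2 * 12 = 3*12 = 36
  bit 2 = 1: r = r^2 * 12 mod 47 = 36^2 * 12 = 27*12 = 42
  bit 3 = 0: r = r^2 mod 47 = 42^2 = 25
  bit 4 = 1: r = r^2 * 12 mod 47 = 25^2 * 12 = 14*12 = 27
  -> s = B^a = 27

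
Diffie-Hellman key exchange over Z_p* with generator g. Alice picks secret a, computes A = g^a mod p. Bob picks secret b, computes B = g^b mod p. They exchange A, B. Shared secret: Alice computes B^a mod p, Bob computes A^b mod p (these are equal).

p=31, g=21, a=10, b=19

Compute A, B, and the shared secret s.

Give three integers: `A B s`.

A = 21^10 mod 31  (bits of 10 = 1010)
  bit 0 = 1: r = r^2 * 21 mod 31 = 1^2 * 21 = 1*21 = 21
  bit 1 = 0: r = r^2 mod 31 = 21^2 = 7
  bit 2 = 1: r = r^2 * 21 mod 31 = 7^2 * 21 = 18*21 = 6
  bit 3 = 0: r = r^2 mod 31 = 6^2 = 5
  -> A = 5
B = 21^19 mod 31  (bits of 19 = 10011)
  bit 0 = 1: r = r^2 * 21 mod 31 = 1^2 * 21 = 1*21 = 21
  bit 1 = 0: r = r^2 mod 31 = 21^2 = 7
  bit 2 = 0: r = r^2 mod 31 = 7^2 = 18
  bit 3 = 1: r = r^2 * 21 mod 31 = 18^2 * 21 = 14*21 = 15
  bit 4 = 1: r = r^2 * 21 mod 31 = 15^2 * 21 = 8*21 = 13
  -> B = 13
s = B^a = 13^10 mod 31  (bits of 10 = 1010)
  bit 0 = 1: r = r^2 * 13 mod 31 = 1^2 * 13 = 1*13 = 13
  bit 1 = 0: r = r^2 mod 31 = 13^2 = 14
  bit 2 = 1: r = r^2 * 13 mod 31 = 14^2 * 13 = 10*13 = 6
  bit 3 = 0: r = r^2 mod 31 = 6^2 = 5
  -> s = B^a = 5

Answer: 5 13 5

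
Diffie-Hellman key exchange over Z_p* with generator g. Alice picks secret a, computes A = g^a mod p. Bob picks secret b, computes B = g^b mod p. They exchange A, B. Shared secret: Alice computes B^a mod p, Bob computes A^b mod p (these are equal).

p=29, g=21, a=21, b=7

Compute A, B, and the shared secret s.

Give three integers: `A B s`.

Answer: 17 12 12

Derivation:
A = 21^21 mod 29  (bits of 21 = 10101)
  bit 0 = 1: r = r^2 * 21 mod 29 = 1^2 * 21 = 1*21 = 21
  bit 1 = 0: r = r^2 mod 29 = 21^2 = 6
  bit 2 = 1: r = r^2 * 21 mod 29 = 6^2 * 21 = 7*21 = 2
  bit 3 = 0: r = r^2 mod 29 = 2^2 = 4
  bit 4 = 1: r = r^2 * 21 mod 29 = 4^2 * 21 = 16*21 = 17
  -> A = 17
B = 21^7 mod 29  (bits of 7 = 111)
  bit 0 = 1: r = r^2 * 21 mod 29 = 1^2 * 21 = 1*21 = 21
  bit 1 = 1: r = r^2 * 21 mod 29 = 21^2 * 21 = 6*21 = 10
  bit 2 = 1: r = r^2 * 21 mod 29 = 10^2 * 21 = 13*21 = 12
  -> B = 12
s = B^a = 12^21 mod 29  (bits of 21 = 10101)
  bit 0 = 1: r = r^2 * 12 mod 29 = 1^2 * 12 = 1*12 = 12
  bit 1 = 0: r = r^2 mod 29 = 12^2 = 28
  bit 2 = 1: r = r^2 * 12 mod 29 = 28^2 * 12 = 1*12 = 12
  bit 3 = 0: r = r^2 mod 29 = 12^2 = 28
  bit 4 = 1: r = r^2 * 12 mod 29 = 28^2 * 12 = 1*12 = 12
  -> s = B^a = 12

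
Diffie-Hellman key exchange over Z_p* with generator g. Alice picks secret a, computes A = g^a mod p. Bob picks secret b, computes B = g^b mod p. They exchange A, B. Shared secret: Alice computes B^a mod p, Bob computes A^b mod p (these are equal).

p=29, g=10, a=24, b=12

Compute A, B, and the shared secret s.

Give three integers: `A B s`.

A = 10^24 mod 29  (bits of 24 = 11000)
  bit 0 = 1: r = r^2 * 10 mod 29 = 1^2 * 10 = 1*10 = 10
  bit 1 = 1: r = r^2 * 10 mod 29 = 10^2 * 10 = 13*10 = 14
  bit 2 = 0: r = r^2 mod 29 = 14^2 = 22
  bit 3 = 0: r = r^2 mod 29 = 22^2 = 20
  bit 4 = 0: r = r^2 mod 29 = 20^2 = 23
  -> A = 23
B = 10^12 mod 29  (bits of 12 = 1100)
  bit 0 = 1: r = r^2 * 10 mod 29 = 1^2 * 10 = 1*10 = 10
  bit 1 = 1: r = r^2 * 10 mod 29 = 10^2 * 10 = 13*10 = 14
  bit 2 = 0: r = r^2 mod 29 = 14^2 = 22
  bit 3 = 0: r = r^2 mod 29 = 22^2 = 20
  -> B = 20
s = B^a = 20^24 mod 29  (bits of 24 = 11000)
  bit 0 = 1: r = r^2 * 20 mod 29 = 1^2 * 20 = 1*20 = 20
  bit 1 = 1: r = r^2 * 20 mod 29 = 20^2 * 20 = 23*20 = 25
  bit 2 = 0: r = r^2 mod 29 = 25^2 = 16
  bit 3 = 0: r = r^2 mod 29 = 16^2 = 24
  bit 4 = 0: r = r^2 mod 29 = 24^2 = 25
  -> s = B^a = 25

Answer: 23 20 25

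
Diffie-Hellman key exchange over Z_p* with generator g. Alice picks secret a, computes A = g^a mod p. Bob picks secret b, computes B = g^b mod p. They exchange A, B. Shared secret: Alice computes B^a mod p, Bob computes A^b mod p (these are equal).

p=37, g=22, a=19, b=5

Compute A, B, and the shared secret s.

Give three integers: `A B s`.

Answer: 15 13 24

Derivation:
A = 22^19 mod 37  (bits of 19 = 10011)
  bit 0 = 1: r = r^2 * 22 mod 37 = 1^2 * 22 = 1*22 = 22
  bit 1 = 0: r = r^2 mod 37 = 22^2 = 3
  bit 2 = 0: r = r^2 mod 37 = 3^2 = 9
  bit 3 = 1: r = r^2 * 22 mod 37 = 9^2 * 22 = 7*22 = 6
  bit 4 = 1: r = r^2 * 22 mod 37 = 6^2 * 22 = 36*22 = 15
  -> A = 15
B = 22^5 mod 37  (bits of 5 = 101)
  bit 0 = 1: r = r^2 * 22 mod 37 = 1^2 * 22 = 1*22 = 22
  bit 1 = 0: r = r^2 mod 37 = 22^2 = 3
  bit 2 = 1: r = r^2 * 22 mod 37 = 3^2 * 22 = 9*22 = 13
  -> B = 13
s = B^a = 13^19 mod 37  (bits of 19 = 10011)
  bit 0 = 1: r = r^2 * 13 mod 37 = 1^2 * 13 = 1*13 = 13
  bit 1 = 0: r = r^2 mod 37 = 13^2 = 21
  bit 2 = 0: r = r^2 mod 37 = 21^2 = 34
  bit 3 = 1: r = r^2 * 13 mod 37 = 34^2 * 13 = 9*13 = 6
  bit 4 = 1: r = r^2 * 13 mod 37 = 6^2 * 13 = 36*13 = 24
  -> s = B^a = 24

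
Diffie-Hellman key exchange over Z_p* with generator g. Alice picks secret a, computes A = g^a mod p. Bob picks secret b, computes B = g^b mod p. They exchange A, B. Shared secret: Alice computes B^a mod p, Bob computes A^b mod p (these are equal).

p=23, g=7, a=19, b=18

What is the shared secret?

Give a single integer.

Answer: 16

Derivation:
A = 7^19 mod 23  (bits of 19 = 10011)
  bit 0 = 1: r = r^2 * 7 mod 23 = 1^2 * 7 = 1*7 = 7
  bit 1 = 0: r = r^2 mod 23 = 7^2 = 3
  bit 2 = 0: r = r^2 mod 23 = 3^2 = 9
  bit 3 = 1: r = r^2 * 7 mod 23 = 9^2 * 7 = 12*7 = 15
  bit 4 = 1: r = r^2 * 7 mod 23 = 15^2 * 7 = 18*7 = 11
  -> A = 11
B = 7^18 mod 23  (bits of 18 = 10010)
  bit 0 = 1: r = r^2 * 7 mod 23 = 1^2 * 7 = 1*7 = 7
  bit 1 = 0: r = r^2 mod 23 = 7^2 = 3
  bit 2 = 0: r = r^2 mod 23 = 3^2 = 9
  bit 3 = 1: r = r^2 * 7 mod 23 = 9^2 * 7 = 12*7 = 15
  bit 4 = 0: r = r^2 mod 23 = 15^2 = 18
  -> B = 18
s = B^a = 18^19 mod 23  (bits of 19 = 10011)
  bit 0 = 1: r = r^2 * 18 mod 23 = 1^2 * 18 = 1*18 = 18
  bit 1 = 0: r = r^2 mod 23 = 18^2 = 2
  bit 2 = 0: r = r^2 mod 23 = 2^2 = 4
  bit 3 = 1: r = r^2 * 18 mod 23 = 4^2 * 18 = 16*18 = 12
  bit 4 = 1: r = r^2 * 18 mod 23 = 12^2 * 18 = 6*18 = 16
  -> s = B^a = 16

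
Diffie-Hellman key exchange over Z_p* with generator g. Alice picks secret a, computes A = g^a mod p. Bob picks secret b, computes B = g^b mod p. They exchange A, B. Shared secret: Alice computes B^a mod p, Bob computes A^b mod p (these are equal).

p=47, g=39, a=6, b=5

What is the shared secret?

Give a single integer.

A = 39^6 mod 47  (bits of 6 = 110)
  bit 0 = 1: r = r^2 * 39 mod 47 = 1^2 * 39 = 1*39 = 39
  bit 1 = 1: r = r^2 * 39 mod 47 = 39^2 * 39 = 17*39 = 5
  bit 2 = 0: r = r^2 mod 47 = 5^2 = 25
  -> A = 25
B = 39^5 mod 47  (bits of 5 = 101)
  bit 0 = 1: r = r^2 * 39 mod 47 = 1^2 * 39 = 1*39 = 39
  bit 1 = 0: r = r^2 mod 47 = 39^2 = 17
  bit 2 = 1: r = r^2 * 39 mod 47 = 17^2 * 39 = 7*39 = 38
  -> B = 38
s = B^a = 38^6 mod 47  (bits of 6 = 110)
  bit 0 = 1: r = r^2 * 38 mod 47 = 1^2 * 38 = 1*38 = 38
  bit 1 = 1: r = r^2 * 38 mod 47 = 38^2 * 38 = 34*38 = 23
  bit 2 = 0: r = r^2 mod 47 = 23^2 = 12
  -> s = B^a = 12

Answer: 12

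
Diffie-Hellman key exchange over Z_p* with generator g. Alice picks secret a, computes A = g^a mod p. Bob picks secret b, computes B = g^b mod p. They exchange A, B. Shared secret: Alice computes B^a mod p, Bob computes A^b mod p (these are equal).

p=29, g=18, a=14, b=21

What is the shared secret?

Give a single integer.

Answer: 28

Derivation:
A = 18^14 mod 29  (bits of 14 = 1110)
  bit 0 = 1: r = r^2 * 18 mod 29 = 1^2 * 18 = 1*18 = 18
  bit 1 = 1: r = r^2 * 18 mod 29 = 18^2 * 18 = 5*18 = 3
  bit 2 = 1: r = r^2 * 18 mod 29 = 3^2 * 18 = 9*18 = 17
  bit 3 = 0: r = r^2 mod 29 = 17^2 = 28
  -> A = 28
B = 18^21 mod 29  (bits of 21 = 10101)
  bit 0 = 1: r = r^2 * 18 mod 29 = 1^2 * 18 = 1*18 = 18
  bit 1 = 0: r = r^2 mod 29 = 18^2 = 5
  bit 2 = 1: r = r^2 * 18 mod 29 = 5^2 * 18 = 25*18 = 15
  bit 3 = 0: r = r^2 mod 29 = 15^2 = 22
  bit 4 = 1: r = r^2 * 18 mod 29 = 22^2 * 18 = 20*18 = 12
  -> B = 12
s = B^a = 12^14 mod 29  (bits of 14 = 1110)
  bit 0 = 1: r = r^2 * 12 mod 29 = 1^2 * 12 = 1*12 = 12
  bit 1 = 1: r = r^2 * 12 mod 29 = 12^2 * 12 = 28*12 = 17
  bit 2 = 1: r = r^2 * 12 mod 29 = 17^2 * 12 = 28*12 = 17
  bit 3 = 0: r = r^2 mod 29 = 17^2 = 28
  -> s = B^a = 28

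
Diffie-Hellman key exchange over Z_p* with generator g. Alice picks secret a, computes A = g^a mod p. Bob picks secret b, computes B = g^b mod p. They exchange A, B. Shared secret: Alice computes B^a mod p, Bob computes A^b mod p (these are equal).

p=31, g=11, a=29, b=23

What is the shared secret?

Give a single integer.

Answer: 13

Derivation:
A = 11^29 mod 31  (bits of 29 = 11101)
  bit 0 = 1: r = r^2 * 11 mod 31 = 1^2 * 11 = 1*11 = 11
  bit 1 = 1: r = r^2 * 11 mod 31 = 11^2 * 11 = 28*11 = 29
  bit 2 = 1: r = r^2 * 11 mod 31 = 29^2 * 11 = 4*11 = 13
  bit 3 = 0: r = r^2 mod 31 = 13^2 = 14
  bit 4 = 1: r = r^2 * 11 mod 31 = 14^2 * 11 = 10*11 = 17
  -> A = 17
B = 11^23 mod 31  (bits of 23 = 10111)
  bit 0 = 1: r = r^2 * 11 mod 31 = 1^2 * 11 = 1*11 = 11
  bit 1 = 0: r = r^2 mod 31 = 11^2 = 28
  bit 2 = 1: r = r^2 * 11 mod 31 = 28^2 * 11 = 9*11 = 6
  bit 3 = 1: r = r^2 * 11 mod 31 = 6^2 * 11 = 5*11 = 24
  bit 4 = 1: r = r^2 * 11 mod 31 = 24^2 * 11 = 18*11 = 12
  -> B = 12
s = B^a = 12^29 mod 31  (bits of 29 = 11101)
  bit 0 = 1: r = r^2 * 12 mod 31 = 1^2 * 12 = 1*12 = 12
  bit 1 = 1: r = r^2 * 12 mod 31 = 12^2 * 12 = 20*12 = 23
  bit 2 = 1: r = r^2 * 12 mod 31 = 23^2 * 12 = 2*12 = 24
  bit 3 = 0: r = r^2 mod 31 = 24^2 = 18
  bit 4 = 1: r = r^2 * 12 mod 31 = 18^2 * 12 = 14*12 = 13
  -> s = B^a = 13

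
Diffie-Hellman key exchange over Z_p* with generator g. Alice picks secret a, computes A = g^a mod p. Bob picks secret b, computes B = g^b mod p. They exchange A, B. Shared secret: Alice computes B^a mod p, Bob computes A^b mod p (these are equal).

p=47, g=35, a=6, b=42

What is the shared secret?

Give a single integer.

Answer: 4

Derivation:
A = 35^6 mod 47  (bits of 6 = 110)
  bit 0 = 1: r = r^2 * 35 mod 47 = 1^2 * 35 = 1*35 = 35
  bit 1 = 1: r = r^2 * 35 mod 47 = 35^2 * 35 = 3*35 = 11
  bit 2 = 0: r = r^2 mod 47 = 11^2 = 27
  -> A = 27
B = 35^42 mod 47  (bits of 42 = 101010)
  bit 0 = 1: r = r^2 * 35 mod 47 = 1^2 * 35 = 1*35 = 35
  bit 1 = 0: r = r^2 mod 47 = 35^2 = 3
  bit 2 = 1: r = r^2 * 35 mod 47 = 3^2 * 35 = 9*35 = 33
  bit 3 = 0: r = r^2 mod 47 = 33^2 = 8
  bit 4 = 1: r = r^2 * 35 mod 47 = 8^2 * 35 = 17*35 = 31
  bit 5 = 0: r = r^2 mod 47 = 31^2 = 21
  -> B = 21
s = B^a = 21^6 mod 47  (bits of 6 = 110)
  bit 0 = 1: r = r^2 * 21 mod 47 = 1^2 * 21 = 1*21 = 21
  bit 1 = 1: r = r^2 * 21 mod 47 = 21^2 * 21 = 18*21 = 2
  bit 2 = 0: r = r^2 mod 47 = 2^2 = 4
  -> s = B^a = 4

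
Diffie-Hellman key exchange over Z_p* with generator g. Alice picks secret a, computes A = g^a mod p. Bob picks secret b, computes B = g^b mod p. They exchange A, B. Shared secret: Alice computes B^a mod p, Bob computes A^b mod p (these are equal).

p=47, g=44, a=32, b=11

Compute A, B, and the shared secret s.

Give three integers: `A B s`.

Answer: 37 43 25

Derivation:
A = 44^32 mod 47  (bits of 32 = 100000)
  bit 0 = 1: r = r^2 * 44 mod 47 = 1^2 * 44 = 1*44 = 44
  bit 1 = 0: r = r^2 mod 47 = 44^2 = 9
  bit 2 = 0: r = r^2 mod 47 = 9^2 = 34
  bit 3 = 0: r = r^2 mod 47 = 34^2 = 28
  bit 4 = 0: r = r^2 mod 47 = 28^2 = 32
  bit 5 = 0: r = r^2 mod 47 = 32^2 = 37
  -> A = 37
B = 44^11 mod 47  (bits of 11 = 1011)
  bit 0 = 1: r = r^2 * 44 mod 47 = 1^2 * 44 = 1*44 = 44
  bit 1 = 0: r = r^2 mod 47 = 44^2 = 9
  bit 2 = 1: r = r^2 * 44 mod 47 = 9^2 * 44 = 34*44 = 39
  bit 3 = 1: r = r^2 * 44 mod 47 = 39^2 * 44 = 17*44 = 43
  -> B = 43
s = B^a = 43^32 mod 47  (bits of 32 = 100000)
  bit 0 = 1: r = r^2 * 43 mod 47 = 1^2 * 43 = 1*43 = 43
  bit 1 = 0: r = r^2 mod 47 = 43^2 = 16
  bit 2 = 0: r = r^2 mod 47 = 16^2 = 21
  bit 3 = 0: r = r^2 mod 47 = 21^2 = 18
  bit 4 = 0: r = r^2 mod 47 = 18^2 = 42
  bit 5 = 0: r = r^2 mod 47 = 42^2 = 25
  -> s = B^a = 25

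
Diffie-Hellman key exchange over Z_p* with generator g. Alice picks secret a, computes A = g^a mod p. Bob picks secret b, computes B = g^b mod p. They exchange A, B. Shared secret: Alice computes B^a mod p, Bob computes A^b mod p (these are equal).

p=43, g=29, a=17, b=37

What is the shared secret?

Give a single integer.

A = 29^17 mod 43  (bits of 17 = 10001)
  bit 0 = 1: r = r^2 * 29 mod 43 = 1^2 * 29 = 1*29 = 29
  bit 1 = 0: r = r^2 mod 43 = 29^2 = 24
  bit 2 = 0: r = r^2 mod 43 = 24^2 = 17
  bit 3 = 0: r = r^2 mod 43 = 17^2 = 31
  bit 4 = 1: r = r^2 * 29 mod 43 = 31^2 * 29 = 15*29 = 5
  -> A = 5
B = 29^37 mod 43  (bits of 37 = 100101)
  bit 0 = 1: r = r^2 * 29 mod 43 = 1^2 * 29 = 1*29 = 29
  bit 1 = 0: r = r^2 mod 43 = 29^2 = 24
  bit 2 = 0: r = r^2 mod 43 = 24^2 = 17
  bit 3 = 1: r = r^2 * 29 mod 43 = 17^2 * 29 = 31*29 = 39
  bit 4 = 0: r = r^2 mod 43 = 39^2 = 16
  bit 5 = 1: r = r^2 * 29 mod 43 = 16^2 * 29 = 41*29 = 28
  -> B = 28
s = B^a = 28^17 mod 43  (bits of 17 = 10001)
  bit 0 = 1: r = r^2 * 28 mod 43 = 1^2 * 28 = 1*28 = 28
  bit 1 = 0: r = r^2 mod 43 = 28^2 = 10
  bit 2 = 0: r = r^2 mod 43 = 10^2 = 14
  bit 3 = 0: r = r^2 mod 43 = 14^2 = 24
  bit 4 = 1: r = r^2 * 28 mod 43 = 24^2 * 28 = 17*28 = 3
  -> s = B^a = 3

Answer: 3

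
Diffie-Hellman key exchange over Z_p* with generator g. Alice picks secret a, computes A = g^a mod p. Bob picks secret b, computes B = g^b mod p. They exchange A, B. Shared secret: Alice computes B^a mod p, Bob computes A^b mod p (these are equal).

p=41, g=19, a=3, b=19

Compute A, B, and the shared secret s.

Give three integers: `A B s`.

Answer: 12 28 17

Derivation:
A = 19^3 mod 41  (bits of 3 = 11)
  bit 0 = 1: r = r^2 * 19 mod 41 = 1^2 * 19 = 1*19 = 19
  bit 1 = 1: r = r^2 * 19 mod 41 = 19^2 * 19 = 33*19 = 12
  -> A = 12
B = 19^19 mod 41  (bits of 19 = 10011)
  bit 0 = 1: r = r^2 * 19 mod 41 = 1^2 * 19 = 1*19 = 19
  bit 1 = 0: r = r^2 mod 41 = 19^2 = 33
  bit 2 = 0: r = r^2 mod 41 = 33^2 = 23
  bit 3 = 1: r = r^2 * 19 mod 41 = 23^2 * 19 = 37*19 = 6
  bit 4 = 1: r = r^2 * 19 mod 41 = 6^2 * 19 = 36*19 = 28
  -> B = 28
s = B^a = 28^3 mod 41  (bits of 3 = 11)
  bit 0 = 1: r = r^2 * 28 mod 41 = 1^2 * 28 = 1*28 = 28
  bit 1 = 1: r = r^2 * 28 mod 41 = 28^2 * 28 = 5*28 = 17
  -> s = B^a = 17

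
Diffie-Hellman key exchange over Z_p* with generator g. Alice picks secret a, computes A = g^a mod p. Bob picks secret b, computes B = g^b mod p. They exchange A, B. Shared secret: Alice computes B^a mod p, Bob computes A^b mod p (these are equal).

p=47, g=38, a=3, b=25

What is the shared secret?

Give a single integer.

A = 38^3 mod 47  (bits of 3 = 11)
  bit 0 = 1: r = r^2 * 38 mod 47 = 1^2 * 38 = 1*38 = 38
  bit 1 = 1: r = r^2 * 38 mod 47 = 38^2 * 38 = 34*38 = 23
  -> A = 23
B = 38^25 mod 47  (bits of 25 = 11001)
  bit 0 = 1: r = r^2 * 38 mod 47 = 1^2 * 38 = 1*38 = 38
  bit 1 = 1: r = r^2 * 38 mod 47 = 38^2 * 38 = 34*38 = 23
  bit 2 = 0: r = r^2 mod 47 = 23^2 = 12
  bit 3 = 0: r = r^2 mod 47 = 12^2 = 3
  bit 4 = 1: r = r^2 * 38 mod 47 = 3^2 * 38 = 9*38 = 13
  -> B = 13
s = B^a = 13^3 mod 47  (bits of 3 = 11)
  bit 0 = 1: r = r^2 * 13 mod 47 = 1^2 * 13 = 1*13 = 13
  bit 1 = 1: r = r^2 * 13 mod 47 = 13^2 * 13 = 28*13 = 35
  -> s = B^a = 35

Answer: 35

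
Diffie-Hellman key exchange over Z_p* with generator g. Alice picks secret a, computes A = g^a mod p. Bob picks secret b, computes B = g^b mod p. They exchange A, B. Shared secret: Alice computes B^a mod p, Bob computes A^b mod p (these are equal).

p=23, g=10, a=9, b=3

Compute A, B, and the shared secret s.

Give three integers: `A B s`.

A = 10^9 mod 23  (bits of 9 = 1001)
  bit 0 = 1: r = r^2 * 10 mod 23 = 1^2 * 10 = 1*10 = 10
  bit 1 = 0: r = r^2 mod 23 = 10^2 = 8
  bit 2 = 0: r = r^2 mod 23 = 8^2 = 18
  bit 3 = 1: r = r^2 * 10 mod 23 = 18^2 * 10 = 2*10 = 20
  -> A = 20
B = 10^3 mod 23  (bits of 3 = 11)
  bit 0 = 1: r = r^2 * 10 mod 23 = 1^2 * 10 = 1*10 = 10
  bit 1 = 1: r = r^2 * 10 mod 23 = 10^2 * 10 = 8*10 = 11
  -> B = 11
s = B^a = 11^9 mod 23  (bits of 9 = 1001)
  bit 0 = 1: r = r^2 * 11 mod 23 = 1^2 * 11 = 1*11 = 11
  bit 1 = 0: r = r^2 mod 23 = 11^2 = 6
  bit 2 = 0: r = r^2 mod 23 = 6^2 = 13
  bit 3 = 1: r = r^2 * 11 mod 23 = 13^2 * 11 = 8*11 = 19
  -> s = B^a = 19

Answer: 20 11 19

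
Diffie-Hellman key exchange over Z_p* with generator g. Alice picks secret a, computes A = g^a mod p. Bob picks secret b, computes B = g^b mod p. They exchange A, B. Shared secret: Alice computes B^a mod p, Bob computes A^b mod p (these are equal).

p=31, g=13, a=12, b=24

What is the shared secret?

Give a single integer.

Answer: 4

Derivation:
A = 13^12 mod 31  (bits of 12 = 1100)
  bit 0 = 1: r = r^2 * 13 mod 31 = 1^2 * 13 = 1*13 = 13
  bit 1 = 1: r = r^2 * 13 mod 31 = 13^2 * 13 = 14*13 = 27
  bit 2 = 0: r = r^2 mod 31 = 27^2 = 16
  bit 3 = 0: r = r^2 mod 31 = 16^2 = 8
  -> A = 8
B = 13^24 mod 31  (bits of 24 = 11000)
  bit 0 = 1: r = r^2 * 13 mod 31 = 1^2 * 13 = 1*13 = 13
  bit 1 = 1: r = r^2 * 13 mod 31 = 13^2 * 13 = 14*13 = 27
  bit 2 = 0: r = r^2 mod 31 = 27^2 = 16
  bit 3 = 0: r = r^2 mod 31 = 16^2 = 8
  bit 4 = 0: r = r^2 mod 31 = 8^2 = 2
  -> B = 2
s = B^a = 2^12 mod 31  (bits of 12 = 1100)
  bit 0 = 1: r = r^2 * 2 mod 31 = 1^2 * 2 = 1*2 = 2
  bit 1 = 1: r = r^2 * 2 mod 31 = 2^2 * 2 = 4*2 = 8
  bit 2 = 0: r = r^2 mod 31 = 8^2 = 2
  bit 3 = 0: r = r^2 mod 31 = 2^2 = 4
  -> s = B^a = 4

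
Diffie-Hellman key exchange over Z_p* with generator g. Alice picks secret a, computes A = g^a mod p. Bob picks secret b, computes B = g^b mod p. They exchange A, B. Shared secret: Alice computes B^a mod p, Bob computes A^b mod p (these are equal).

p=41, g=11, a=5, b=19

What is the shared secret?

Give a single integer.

Answer: 27

Derivation:
A = 11^5 mod 41  (bits of 5 = 101)
  bit 0 = 1: r = r^2 * 11 mod 41 = 1^2 * 11 = 1*11 = 11
  bit 1 = 0: r = r^2 mod 41 = 11^2 = 39
  bit 2 = 1: r = r^2 * 11 mod 41 = 39^2 * 11 = 4*11 = 3
  -> A = 3
B = 11^19 mod 41  (bits of 19 = 10011)
  bit 0 = 1: r = r^2 * 11 mod 41 = 1^2 * 11 = 1*11 = 11
  bit 1 = 0: r = r^2 mod 41 = 11^2 = 39
  bit 2 = 0: r = r^2 mod 41 = 39^2 = 4
  bit 3 = 1: r = r^2 * 11 mod 41 = 4^2 * 11 = 16*11 = 12
  bit 4 = 1: r = r^2 * 11 mod 41 = 12^2 * 11 = 21*11 = 26
  -> B = 26
s = B^a = 26^5 mod 41  (bits of 5 = 101)
  bit 0 = 1: r = r^2 * 26 mod 41 = 1^2 * 26 = 1*26 = 26
  bit 1 = 0: r = r^2 mod 41 = 26^2 = 20
  bit 2 = 1: r = r^2 * 26 mod 41 = 20^2 * 26 = 31*26 = 27
  -> s = B^a = 27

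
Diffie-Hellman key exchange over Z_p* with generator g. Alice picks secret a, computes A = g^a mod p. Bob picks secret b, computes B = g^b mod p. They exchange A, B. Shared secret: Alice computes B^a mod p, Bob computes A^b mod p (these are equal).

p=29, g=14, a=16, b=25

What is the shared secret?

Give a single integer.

A = 14^16 mod 29  (bits of 16 = 10000)
  bit 0 = 1: r = r^2 * 14 mod 29 = 1^2 * 14 = 1*14 = 14
  bit 1 = 0: r = r^2 mod 29 = 14^2 = 22
  bit 2 = 0: r = r^2 mod 29 = 22^2 = 20
  bit 3 = 0: r = r^2 mod 29 = 20^2 = 23
  bit 4 = 0: r = r^2 mod 29 = 23^2 = 7
  -> A = 7
B = 14^25 mod 29  (bits of 25 = 11001)
  bit 0 = 1: r = r^2 * 14 mod 29 = 1^2 * 14 = 1*14 = 14
  bit 1 = 1: r = r^2 * 14 mod 29 = 14^2 * 14 = 22*14 = 18
  bit 2 = 0: r = r^2 mod 29 = 18^2 = 5
  bit 3 = 0: r = r^2 mod 29 = 5^2 = 25
  bit 4 = 1: r = r^2 * 14 mod 29 = 25^2 * 14 = 16*14 = 21
  -> B = 21
s = B^a = 21^16 mod 29  (bits of 16 = 10000)
  bit 0 = 1: r = r^2 * 21 mod 29 = 1^2 * 21 = 1*21 = 21
  bit 1 = 0: r = r^2 mod 29 = 21^2 = 6
  bit 2 = 0: r = r^2 mod 29 = 6^2 = 7
  bit 3 = 0: r = r^2 mod 29 = 7^2 = 20
  bit 4 = 0: r = r^2 mod 29 = 20^2 = 23
  -> s = B^a = 23

Answer: 23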